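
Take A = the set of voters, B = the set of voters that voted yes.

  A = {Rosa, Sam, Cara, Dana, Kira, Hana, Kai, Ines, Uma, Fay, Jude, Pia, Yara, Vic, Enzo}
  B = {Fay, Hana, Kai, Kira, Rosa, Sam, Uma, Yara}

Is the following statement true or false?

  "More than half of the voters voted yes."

'More than half of the voters voted yes' holds iff |A ∩ B| > |A ∖ B|.
|A| = 15, |A ∩ B| = 8, |A ∖ B| = 7.
8 > 7, so the statement is true.

True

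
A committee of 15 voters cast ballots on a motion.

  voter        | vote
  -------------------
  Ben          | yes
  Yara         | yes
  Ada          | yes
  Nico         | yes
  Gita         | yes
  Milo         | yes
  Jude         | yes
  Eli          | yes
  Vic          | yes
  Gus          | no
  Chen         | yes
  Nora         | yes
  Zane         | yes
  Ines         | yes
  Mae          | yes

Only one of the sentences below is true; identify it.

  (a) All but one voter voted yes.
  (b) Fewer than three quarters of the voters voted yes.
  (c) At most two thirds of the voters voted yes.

|A| = 15, |A ∩ B| = 14, |A ∖ B| = 1.
(a) requires |A ∖ B| = 1: true.
(b) requires |A ∩ B| / |A| < 3/4: false.
(c) requires |A ∩ B| / |A| ≤ 2/3: false.

(a)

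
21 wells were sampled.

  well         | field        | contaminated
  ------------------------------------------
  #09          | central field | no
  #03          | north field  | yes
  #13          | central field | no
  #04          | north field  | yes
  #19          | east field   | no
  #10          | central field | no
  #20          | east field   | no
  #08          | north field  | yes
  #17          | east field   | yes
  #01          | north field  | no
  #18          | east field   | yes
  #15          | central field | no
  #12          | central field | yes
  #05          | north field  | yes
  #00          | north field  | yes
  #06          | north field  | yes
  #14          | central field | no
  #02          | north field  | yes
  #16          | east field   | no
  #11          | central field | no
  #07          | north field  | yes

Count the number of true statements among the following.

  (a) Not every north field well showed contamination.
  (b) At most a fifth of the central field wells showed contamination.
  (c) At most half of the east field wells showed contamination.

(a) north field: |A| = 9, |A ∩ B| = 8; needs A ⊄ B (|A ∖ B| ≥ 1) — true.
(b) central field: |A| = 7, |A ∩ B| = 1; needs |A ∩ B| / |A| ≤ 1/5 — true.
(c) east field: |A| = 5, |A ∩ B| = 2; needs |A ∩ B| ≤ |A ∖ B| — true.

3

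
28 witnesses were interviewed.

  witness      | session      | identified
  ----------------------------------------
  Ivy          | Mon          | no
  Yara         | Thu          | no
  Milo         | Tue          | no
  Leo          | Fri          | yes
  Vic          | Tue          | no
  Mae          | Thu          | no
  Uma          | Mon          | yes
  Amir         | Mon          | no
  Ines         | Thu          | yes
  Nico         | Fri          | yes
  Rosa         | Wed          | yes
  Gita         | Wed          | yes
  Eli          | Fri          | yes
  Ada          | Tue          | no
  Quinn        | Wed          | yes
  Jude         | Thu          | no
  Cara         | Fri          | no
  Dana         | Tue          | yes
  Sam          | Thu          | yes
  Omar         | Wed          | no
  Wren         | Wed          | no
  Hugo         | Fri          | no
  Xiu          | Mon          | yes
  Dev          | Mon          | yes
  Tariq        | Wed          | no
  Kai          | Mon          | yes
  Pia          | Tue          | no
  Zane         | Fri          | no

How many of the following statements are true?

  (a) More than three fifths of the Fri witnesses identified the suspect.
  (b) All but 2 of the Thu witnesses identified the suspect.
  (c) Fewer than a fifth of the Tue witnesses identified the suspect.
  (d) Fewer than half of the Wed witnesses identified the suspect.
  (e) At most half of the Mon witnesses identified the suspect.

(a) Fri: |A| = 6, |A ∩ B| = 3; needs |A ∩ B| / |A| > 3/5 — false.
(b) Thu: |A| = 5, |A ∩ B| = 2; needs |A ∖ B| = 2 — false.
(c) Tue: |A| = 5, |A ∩ B| = 1; needs |A ∩ B| / |A| < 1/5 — false.
(d) Wed: |A| = 6, |A ∩ B| = 3; needs |A ∩ B| < |A ∖ B| — false.
(e) Mon: |A| = 6, |A ∩ B| = 4; needs |A ∩ B| ≤ |A ∖ B| — false.

0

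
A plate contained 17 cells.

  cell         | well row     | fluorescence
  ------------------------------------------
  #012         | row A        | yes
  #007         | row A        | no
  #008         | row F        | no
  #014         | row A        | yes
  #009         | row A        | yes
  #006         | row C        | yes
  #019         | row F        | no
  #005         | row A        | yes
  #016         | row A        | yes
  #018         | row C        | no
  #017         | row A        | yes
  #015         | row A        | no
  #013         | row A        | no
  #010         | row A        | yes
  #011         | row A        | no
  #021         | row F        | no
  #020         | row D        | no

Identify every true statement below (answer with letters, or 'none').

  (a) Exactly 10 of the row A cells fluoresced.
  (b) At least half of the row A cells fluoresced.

(b)

|A| = 11, |A ∩ B| = 7, |A ∖ B| = 4.
(a) |A ∩ B| = 10: fails.
(b) |A ∩ B| ≥ |A ∖ B|: holds.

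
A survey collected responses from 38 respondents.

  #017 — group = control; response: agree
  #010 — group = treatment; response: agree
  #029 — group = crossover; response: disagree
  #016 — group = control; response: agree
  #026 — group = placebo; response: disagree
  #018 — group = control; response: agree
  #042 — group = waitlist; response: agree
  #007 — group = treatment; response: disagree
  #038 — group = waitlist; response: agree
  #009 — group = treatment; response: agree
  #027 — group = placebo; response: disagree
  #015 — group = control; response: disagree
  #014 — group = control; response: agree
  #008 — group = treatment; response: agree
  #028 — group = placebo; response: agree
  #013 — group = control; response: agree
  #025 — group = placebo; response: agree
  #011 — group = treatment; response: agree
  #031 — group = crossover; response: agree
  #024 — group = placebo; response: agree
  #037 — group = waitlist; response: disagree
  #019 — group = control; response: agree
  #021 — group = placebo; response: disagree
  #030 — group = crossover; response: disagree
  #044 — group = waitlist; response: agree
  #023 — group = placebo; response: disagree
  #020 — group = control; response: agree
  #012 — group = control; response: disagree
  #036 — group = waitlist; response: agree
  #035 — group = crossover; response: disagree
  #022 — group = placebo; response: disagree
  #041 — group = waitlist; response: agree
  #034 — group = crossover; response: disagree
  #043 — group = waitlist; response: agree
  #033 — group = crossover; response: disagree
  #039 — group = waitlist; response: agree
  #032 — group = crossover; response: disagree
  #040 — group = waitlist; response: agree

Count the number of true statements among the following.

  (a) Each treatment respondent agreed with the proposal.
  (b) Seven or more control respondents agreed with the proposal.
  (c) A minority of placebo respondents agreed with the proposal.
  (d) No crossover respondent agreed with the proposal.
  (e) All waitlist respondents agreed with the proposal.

(a) treatment: |A| = 5, |A ∩ B| = 4; needs A ⊆ B, i.e. every element of A is in B (|A ∖ B| = 0) — false.
(b) control: |A| = 9, |A ∩ B| = 7; needs |A ∩ B| ≥ 7 — true.
(c) placebo: |A| = 8, |A ∩ B| = 3; needs |A ∩ B| < |A ∖ B| — true.
(d) crossover: |A| = 7, |A ∩ B| = 1; needs A ∩ B = ∅ (|A ∩ B| = 0) — false.
(e) waitlist: |A| = 9, |A ∩ B| = 8; needs A ⊆ B, i.e. every element of A is in B (|A ∖ B| = 0) — false.

2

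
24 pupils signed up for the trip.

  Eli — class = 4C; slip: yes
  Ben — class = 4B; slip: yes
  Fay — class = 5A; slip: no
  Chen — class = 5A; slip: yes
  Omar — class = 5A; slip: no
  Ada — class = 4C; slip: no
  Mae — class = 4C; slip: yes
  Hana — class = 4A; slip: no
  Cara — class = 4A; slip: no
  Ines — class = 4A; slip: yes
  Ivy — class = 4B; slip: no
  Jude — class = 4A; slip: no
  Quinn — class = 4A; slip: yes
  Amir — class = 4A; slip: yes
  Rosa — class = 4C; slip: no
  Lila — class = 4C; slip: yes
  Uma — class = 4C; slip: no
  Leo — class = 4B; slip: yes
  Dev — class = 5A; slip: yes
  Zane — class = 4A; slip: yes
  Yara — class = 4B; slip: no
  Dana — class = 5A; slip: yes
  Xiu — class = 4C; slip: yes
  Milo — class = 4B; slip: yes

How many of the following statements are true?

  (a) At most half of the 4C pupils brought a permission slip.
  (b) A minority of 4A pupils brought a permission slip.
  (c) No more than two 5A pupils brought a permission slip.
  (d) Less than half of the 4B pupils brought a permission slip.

(a) 4C: |A| = 7, |A ∩ B| = 4; needs |A ∩ B| ≤ |A ∖ B| — false.
(b) 4A: |A| = 7, |A ∩ B| = 4; needs |A ∩ B| < |A ∖ B| — false.
(c) 5A: |A| = 5, |A ∩ B| = 3; needs |A ∩ B| ≤ 2 — false.
(d) 4B: |A| = 5, |A ∩ B| = 3; needs |A ∩ B| < |A ∖ B| — false.

0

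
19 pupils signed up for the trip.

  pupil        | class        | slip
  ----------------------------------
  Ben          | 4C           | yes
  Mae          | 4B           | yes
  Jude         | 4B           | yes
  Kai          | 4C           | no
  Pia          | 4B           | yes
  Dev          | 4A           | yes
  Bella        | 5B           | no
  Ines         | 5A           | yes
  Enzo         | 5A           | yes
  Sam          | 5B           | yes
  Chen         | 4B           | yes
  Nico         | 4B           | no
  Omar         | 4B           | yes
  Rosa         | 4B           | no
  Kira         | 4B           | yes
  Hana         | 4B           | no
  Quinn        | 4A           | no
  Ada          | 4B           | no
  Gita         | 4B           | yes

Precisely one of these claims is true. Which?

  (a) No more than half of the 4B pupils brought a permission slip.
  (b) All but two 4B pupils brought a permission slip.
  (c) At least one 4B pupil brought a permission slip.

|A| = 11, |A ∩ B| = 7, |A ∖ B| = 4.
(a) requires |A ∩ B| ≤ |A ∖ B|: false.
(b) requires |A ∖ B| = 2: false.
(c) requires A ∩ B ≠ ∅ (|A ∩ B| ≥ 1): true.

(c)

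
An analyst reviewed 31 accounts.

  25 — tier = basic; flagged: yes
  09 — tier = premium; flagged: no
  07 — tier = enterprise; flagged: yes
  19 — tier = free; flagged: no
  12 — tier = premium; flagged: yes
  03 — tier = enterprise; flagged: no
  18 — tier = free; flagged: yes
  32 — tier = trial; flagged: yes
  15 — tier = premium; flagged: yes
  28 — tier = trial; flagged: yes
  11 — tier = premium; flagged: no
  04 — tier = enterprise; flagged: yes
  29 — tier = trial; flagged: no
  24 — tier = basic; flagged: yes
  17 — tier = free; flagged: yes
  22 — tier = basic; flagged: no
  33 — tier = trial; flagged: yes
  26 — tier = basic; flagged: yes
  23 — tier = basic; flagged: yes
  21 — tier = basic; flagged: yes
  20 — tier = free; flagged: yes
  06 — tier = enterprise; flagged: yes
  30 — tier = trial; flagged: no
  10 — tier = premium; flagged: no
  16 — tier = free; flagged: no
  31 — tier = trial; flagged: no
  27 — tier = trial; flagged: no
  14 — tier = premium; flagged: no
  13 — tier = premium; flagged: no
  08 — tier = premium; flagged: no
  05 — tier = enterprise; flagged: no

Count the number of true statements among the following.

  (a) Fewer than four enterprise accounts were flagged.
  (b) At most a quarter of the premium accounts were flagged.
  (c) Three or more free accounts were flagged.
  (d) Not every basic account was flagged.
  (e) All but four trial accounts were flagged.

(a) enterprise: |A| = 5, |A ∩ B| = 3; needs |A ∩ B| < 4 — true.
(b) premium: |A| = 8, |A ∩ B| = 2; needs |A ∩ B| / |A| ≤ 1/4 — true.
(c) free: |A| = 5, |A ∩ B| = 3; needs |A ∩ B| ≥ 3 — true.
(d) basic: |A| = 6, |A ∩ B| = 5; needs A ⊄ B (|A ∖ B| ≥ 1) — true.
(e) trial: |A| = 7, |A ∩ B| = 3; needs |A ∖ B| = 4 — true.

5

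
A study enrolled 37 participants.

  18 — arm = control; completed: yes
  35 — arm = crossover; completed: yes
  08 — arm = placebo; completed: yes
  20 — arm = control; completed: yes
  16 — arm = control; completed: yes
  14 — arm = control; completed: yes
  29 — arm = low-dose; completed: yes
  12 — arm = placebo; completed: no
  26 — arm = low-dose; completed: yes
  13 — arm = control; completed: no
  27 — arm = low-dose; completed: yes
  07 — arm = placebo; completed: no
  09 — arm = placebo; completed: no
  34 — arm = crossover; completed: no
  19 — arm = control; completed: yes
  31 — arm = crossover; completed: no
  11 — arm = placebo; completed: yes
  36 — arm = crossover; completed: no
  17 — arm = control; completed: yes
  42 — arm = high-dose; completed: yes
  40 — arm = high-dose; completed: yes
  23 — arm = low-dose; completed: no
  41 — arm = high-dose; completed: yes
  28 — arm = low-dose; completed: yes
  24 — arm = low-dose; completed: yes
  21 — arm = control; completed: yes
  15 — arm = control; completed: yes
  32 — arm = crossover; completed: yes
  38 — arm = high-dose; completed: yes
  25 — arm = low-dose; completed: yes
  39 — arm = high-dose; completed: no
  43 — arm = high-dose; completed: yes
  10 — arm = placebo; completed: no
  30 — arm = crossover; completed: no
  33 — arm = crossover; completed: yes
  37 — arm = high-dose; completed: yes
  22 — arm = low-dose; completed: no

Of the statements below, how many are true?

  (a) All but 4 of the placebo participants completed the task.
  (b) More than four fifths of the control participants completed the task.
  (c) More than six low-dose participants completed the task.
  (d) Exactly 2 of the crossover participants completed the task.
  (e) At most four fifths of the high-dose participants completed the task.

2

(a) placebo: |A| = 6, |A ∩ B| = 2; needs |A ∖ B| = 4 — true.
(b) control: |A| = 9, |A ∩ B| = 8; needs |A ∩ B| / |A| > 4/5 — true.
(c) low-dose: |A| = 8, |A ∩ B| = 6; needs |A ∩ B| > 6 — false.
(d) crossover: |A| = 7, |A ∩ B| = 3; needs |A ∩ B| = 2 — false.
(e) high-dose: |A| = 7, |A ∩ B| = 6; needs |A ∩ B| / |A| ≤ 4/5 — false.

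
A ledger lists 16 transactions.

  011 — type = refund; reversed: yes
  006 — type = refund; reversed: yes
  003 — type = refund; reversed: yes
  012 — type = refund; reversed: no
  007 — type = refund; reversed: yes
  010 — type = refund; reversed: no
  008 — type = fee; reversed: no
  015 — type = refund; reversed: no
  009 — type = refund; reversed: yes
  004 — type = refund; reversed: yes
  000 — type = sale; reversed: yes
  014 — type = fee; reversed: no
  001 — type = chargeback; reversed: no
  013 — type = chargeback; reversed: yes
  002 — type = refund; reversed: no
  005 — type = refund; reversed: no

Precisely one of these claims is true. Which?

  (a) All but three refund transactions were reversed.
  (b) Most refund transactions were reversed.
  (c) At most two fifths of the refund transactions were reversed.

(b)

|A| = 11, |A ∩ B| = 6, |A ∖ B| = 5.
(a) requires |A ∖ B| = 3: false.
(b) requires |A ∩ B| > |A ∖ B|: true.
(c) requires |A ∩ B| / |A| ≤ 2/5: false.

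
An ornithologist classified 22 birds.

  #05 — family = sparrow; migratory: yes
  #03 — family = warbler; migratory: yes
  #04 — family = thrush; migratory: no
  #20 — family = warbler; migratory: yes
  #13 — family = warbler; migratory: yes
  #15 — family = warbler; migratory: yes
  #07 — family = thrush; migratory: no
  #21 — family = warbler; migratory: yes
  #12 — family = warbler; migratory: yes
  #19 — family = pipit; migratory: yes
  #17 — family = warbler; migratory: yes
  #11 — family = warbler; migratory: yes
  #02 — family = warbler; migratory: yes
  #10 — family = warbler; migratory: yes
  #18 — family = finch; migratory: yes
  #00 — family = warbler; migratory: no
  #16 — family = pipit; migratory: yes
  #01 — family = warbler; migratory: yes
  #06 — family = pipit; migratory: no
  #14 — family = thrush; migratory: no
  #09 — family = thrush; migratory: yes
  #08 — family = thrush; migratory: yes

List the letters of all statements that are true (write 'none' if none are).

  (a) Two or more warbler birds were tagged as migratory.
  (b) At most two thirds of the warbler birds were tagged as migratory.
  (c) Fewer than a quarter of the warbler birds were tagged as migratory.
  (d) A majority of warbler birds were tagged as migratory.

(a), (d)

|A| = 12, |A ∩ B| = 11, |A ∖ B| = 1.
(a) |A ∩ B| ≥ 2: holds.
(b) |A ∩ B| / |A| ≤ 2/3: fails.
(c) |A ∩ B| / |A| < 1/4: fails.
(d) |A ∩ B| > |A ∖ B|: holds.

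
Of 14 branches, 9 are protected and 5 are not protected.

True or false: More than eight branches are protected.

True

The determiner here denotes the relation: |A ∩ B| > 8.
|A| = 14, |A ∩ B| = 9, |A ∖ B| = 5.
|A ∩ B| = 9, so the statement is true.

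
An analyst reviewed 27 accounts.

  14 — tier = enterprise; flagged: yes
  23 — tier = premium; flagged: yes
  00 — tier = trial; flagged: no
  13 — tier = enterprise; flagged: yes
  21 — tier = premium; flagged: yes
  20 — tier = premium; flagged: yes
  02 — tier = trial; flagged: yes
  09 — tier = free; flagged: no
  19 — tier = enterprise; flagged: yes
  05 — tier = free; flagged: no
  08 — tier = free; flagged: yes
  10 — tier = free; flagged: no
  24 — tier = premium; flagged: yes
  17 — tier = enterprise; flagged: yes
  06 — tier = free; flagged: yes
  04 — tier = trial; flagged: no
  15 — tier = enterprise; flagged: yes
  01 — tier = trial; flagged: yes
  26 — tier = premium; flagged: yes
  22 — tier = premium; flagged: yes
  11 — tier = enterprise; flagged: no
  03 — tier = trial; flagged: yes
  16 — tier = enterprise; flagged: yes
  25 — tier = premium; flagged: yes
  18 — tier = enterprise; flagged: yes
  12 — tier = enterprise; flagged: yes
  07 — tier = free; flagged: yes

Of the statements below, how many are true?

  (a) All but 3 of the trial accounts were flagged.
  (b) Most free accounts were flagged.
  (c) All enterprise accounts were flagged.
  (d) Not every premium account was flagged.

0

(a) trial: |A| = 5, |A ∩ B| = 3; needs |A ∖ B| = 3 — false.
(b) free: |A| = 6, |A ∩ B| = 3; needs |A ∩ B| > |A ∖ B| — false.
(c) enterprise: |A| = 9, |A ∩ B| = 8; needs A ⊆ B, i.e. every element of A is in B (|A ∖ B| = 0) — false.
(d) premium: |A| = 7, |A ∩ B| = 7; needs A ⊄ B (|A ∖ B| ≥ 1) — false.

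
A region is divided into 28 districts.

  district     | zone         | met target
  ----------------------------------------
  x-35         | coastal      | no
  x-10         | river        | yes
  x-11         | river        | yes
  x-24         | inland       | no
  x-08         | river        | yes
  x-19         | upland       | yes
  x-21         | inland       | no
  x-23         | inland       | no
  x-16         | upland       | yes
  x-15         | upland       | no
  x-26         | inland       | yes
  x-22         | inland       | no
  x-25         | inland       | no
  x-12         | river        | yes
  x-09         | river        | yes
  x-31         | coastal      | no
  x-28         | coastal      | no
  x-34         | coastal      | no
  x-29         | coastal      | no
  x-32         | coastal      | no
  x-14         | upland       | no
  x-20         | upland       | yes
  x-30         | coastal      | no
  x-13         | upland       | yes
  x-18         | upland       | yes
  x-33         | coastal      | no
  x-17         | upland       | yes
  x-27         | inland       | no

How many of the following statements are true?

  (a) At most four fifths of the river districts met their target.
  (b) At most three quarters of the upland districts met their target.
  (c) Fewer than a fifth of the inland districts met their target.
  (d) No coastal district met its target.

3

(a) river: |A| = 5, |A ∩ B| = 5; needs |A ∩ B| / |A| ≤ 4/5 — false.
(b) upland: |A| = 8, |A ∩ B| = 6; needs |A ∩ B| / |A| ≤ 3/4 — true.
(c) inland: |A| = 7, |A ∩ B| = 1; needs |A ∩ B| / |A| < 1/5 — true.
(d) coastal: |A| = 8, |A ∩ B| = 0; needs A ∩ B = ∅ (|A ∩ B| = 0) — true.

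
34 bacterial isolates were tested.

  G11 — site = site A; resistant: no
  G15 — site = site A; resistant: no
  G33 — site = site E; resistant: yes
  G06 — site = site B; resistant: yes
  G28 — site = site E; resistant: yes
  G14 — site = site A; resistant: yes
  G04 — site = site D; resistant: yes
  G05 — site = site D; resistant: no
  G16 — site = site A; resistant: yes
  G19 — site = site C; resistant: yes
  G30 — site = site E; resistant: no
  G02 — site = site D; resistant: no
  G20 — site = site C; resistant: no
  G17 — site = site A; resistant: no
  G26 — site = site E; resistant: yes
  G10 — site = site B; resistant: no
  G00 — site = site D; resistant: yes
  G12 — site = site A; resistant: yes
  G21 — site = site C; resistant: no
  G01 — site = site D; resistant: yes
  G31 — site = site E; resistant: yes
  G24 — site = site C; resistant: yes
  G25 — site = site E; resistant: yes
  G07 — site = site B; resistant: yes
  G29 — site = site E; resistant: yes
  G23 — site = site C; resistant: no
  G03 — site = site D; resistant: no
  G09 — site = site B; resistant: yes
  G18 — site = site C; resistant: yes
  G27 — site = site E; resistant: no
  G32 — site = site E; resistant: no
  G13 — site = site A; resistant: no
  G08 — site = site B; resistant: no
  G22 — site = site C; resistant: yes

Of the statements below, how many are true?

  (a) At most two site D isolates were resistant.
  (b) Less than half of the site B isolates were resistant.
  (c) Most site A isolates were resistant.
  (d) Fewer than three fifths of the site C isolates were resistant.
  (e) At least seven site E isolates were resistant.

(a) site D: |A| = 6, |A ∩ B| = 3; needs |A ∩ B| ≤ 2 — false.
(b) site B: |A| = 5, |A ∩ B| = 3; needs |A ∩ B| < |A ∖ B| — false.
(c) site A: |A| = 7, |A ∩ B| = 3; needs |A ∩ B| > |A ∖ B| — false.
(d) site C: |A| = 7, |A ∩ B| = 4; needs |A ∩ B| / |A| < 3/5 — true.
(e) site E: |A| = 9, |A ∩ B| = 6; needs |A ∩ B| ≥ 7 — false.

1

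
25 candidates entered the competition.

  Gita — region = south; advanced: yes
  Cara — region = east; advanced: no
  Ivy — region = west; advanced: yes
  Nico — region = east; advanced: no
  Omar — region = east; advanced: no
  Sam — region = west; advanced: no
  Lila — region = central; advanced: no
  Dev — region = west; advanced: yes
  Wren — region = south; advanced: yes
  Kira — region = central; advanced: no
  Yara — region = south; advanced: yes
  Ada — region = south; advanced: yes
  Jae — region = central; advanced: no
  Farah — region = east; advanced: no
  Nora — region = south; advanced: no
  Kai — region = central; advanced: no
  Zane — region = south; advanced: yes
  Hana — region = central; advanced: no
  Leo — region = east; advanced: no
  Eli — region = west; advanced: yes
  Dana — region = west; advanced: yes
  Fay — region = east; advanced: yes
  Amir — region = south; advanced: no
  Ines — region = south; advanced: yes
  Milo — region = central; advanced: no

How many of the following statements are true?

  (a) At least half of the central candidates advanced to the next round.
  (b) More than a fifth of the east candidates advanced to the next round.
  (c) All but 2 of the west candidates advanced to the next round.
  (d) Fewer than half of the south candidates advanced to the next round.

(a) central: |A| = 6, |A ∩ B| = 0; needs |A ∩ B| ≥ |A ∖ B| — false.
(b) east: |A| = 6, |A ∩ B| = 1; needs |A ∩ B| / |A| > 1/5 — false.
(c) west: |A| = 5, |A ∩ B| = 4; needs |A ∖ B| = 2 — false.
(d) south: |A| = 8, |A ∩ B| = 6; needs |A ∩ B| < |A ∖ B| — false.

0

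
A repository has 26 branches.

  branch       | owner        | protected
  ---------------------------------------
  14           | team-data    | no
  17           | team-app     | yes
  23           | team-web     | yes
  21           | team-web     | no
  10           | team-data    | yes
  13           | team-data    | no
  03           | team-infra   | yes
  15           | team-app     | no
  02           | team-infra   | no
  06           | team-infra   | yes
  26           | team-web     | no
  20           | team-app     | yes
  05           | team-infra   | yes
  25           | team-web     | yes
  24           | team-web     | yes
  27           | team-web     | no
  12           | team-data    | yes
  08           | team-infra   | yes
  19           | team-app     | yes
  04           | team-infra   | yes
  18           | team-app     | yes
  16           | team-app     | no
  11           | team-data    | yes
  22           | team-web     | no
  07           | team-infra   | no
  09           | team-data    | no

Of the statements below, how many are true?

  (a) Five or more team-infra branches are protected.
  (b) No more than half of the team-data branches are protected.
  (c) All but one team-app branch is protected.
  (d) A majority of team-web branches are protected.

2

(a) team-infra: |A| = 7, |A ∩ B| = 5; needs |A ∩ B| ≥ 5 — true.
(b) team-data: |A| = 6, |A ∩ B| = 3; needs |A ∩ B| ≤ |A ∖ B| — true.
(c) team-app: |A| = 6, |A ∩ B| = 4; needs |A ∖ B| = 1 — false.
(d) team-web: |A| = 7, |A ∩ B| = 3; needs |A ∩ B| > |A ∖ B| — false.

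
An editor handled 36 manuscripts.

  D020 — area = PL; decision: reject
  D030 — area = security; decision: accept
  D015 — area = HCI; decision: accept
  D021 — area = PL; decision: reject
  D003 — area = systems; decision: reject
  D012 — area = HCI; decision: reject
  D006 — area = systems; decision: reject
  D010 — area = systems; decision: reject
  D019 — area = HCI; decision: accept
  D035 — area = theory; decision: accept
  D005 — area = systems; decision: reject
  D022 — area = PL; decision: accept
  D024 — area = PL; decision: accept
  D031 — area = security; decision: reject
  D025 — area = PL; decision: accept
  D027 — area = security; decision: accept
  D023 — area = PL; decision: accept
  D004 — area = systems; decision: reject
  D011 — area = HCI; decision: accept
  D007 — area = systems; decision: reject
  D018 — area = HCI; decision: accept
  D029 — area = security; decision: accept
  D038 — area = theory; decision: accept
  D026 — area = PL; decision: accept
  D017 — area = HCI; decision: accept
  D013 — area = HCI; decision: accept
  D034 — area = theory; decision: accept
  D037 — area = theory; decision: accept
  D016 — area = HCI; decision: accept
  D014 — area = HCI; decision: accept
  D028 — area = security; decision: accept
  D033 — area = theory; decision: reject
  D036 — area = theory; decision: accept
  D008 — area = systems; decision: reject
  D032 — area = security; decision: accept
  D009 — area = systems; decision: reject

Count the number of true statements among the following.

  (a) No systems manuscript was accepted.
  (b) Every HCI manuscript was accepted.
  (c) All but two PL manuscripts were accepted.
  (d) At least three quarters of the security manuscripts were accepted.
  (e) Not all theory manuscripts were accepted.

4

(a) systems: |A| = 8, |A ∩ B| = 0; needs A ∩ B = ∅ (|A ∩ B| = 0) — true.
(b) HCI: |A| = 9, |A ∩ B| = 8; needs A ⊆ B, i.e. every element of A is in B (|A ∖ B| = 0) — false.
(c) PL: |A| = 7, |A ∩ B| = 5; needs |A ∖ B| = 2 — true.
(d) security: |A| = 6, |A ∩ B| = 5; needs |A ∩ B| / |A| ≥ 3/4 — true.
(e) theory: |A| = 6, |A ∩ B| = 5; needs A ⊄ B (|A ∖ B| ≥ 1) — true.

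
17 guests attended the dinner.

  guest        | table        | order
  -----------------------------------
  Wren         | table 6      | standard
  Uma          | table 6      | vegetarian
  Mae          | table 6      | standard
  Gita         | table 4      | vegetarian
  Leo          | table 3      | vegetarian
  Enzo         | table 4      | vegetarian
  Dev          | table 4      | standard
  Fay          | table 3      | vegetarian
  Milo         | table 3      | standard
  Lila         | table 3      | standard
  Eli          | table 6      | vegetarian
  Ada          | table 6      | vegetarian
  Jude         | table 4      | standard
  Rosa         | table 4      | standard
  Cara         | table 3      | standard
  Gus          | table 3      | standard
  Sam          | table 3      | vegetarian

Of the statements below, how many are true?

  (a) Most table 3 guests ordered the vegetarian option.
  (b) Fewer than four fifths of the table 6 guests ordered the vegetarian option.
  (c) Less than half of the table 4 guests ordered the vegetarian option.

2

(a) table 3: |A| = 7, |A ∩ B| = 3; needs |A ∩ B| > |A ∖ B| — false.
(b) table 6: |A| = 5, |A ∩ B| = 3; needs |A ∩ B| / |A| < 4/5 — true.
(c) table 4: |A| = 5, |A ∩ B| = 2; needs |A ∩ B| < |A ∖ B| — true.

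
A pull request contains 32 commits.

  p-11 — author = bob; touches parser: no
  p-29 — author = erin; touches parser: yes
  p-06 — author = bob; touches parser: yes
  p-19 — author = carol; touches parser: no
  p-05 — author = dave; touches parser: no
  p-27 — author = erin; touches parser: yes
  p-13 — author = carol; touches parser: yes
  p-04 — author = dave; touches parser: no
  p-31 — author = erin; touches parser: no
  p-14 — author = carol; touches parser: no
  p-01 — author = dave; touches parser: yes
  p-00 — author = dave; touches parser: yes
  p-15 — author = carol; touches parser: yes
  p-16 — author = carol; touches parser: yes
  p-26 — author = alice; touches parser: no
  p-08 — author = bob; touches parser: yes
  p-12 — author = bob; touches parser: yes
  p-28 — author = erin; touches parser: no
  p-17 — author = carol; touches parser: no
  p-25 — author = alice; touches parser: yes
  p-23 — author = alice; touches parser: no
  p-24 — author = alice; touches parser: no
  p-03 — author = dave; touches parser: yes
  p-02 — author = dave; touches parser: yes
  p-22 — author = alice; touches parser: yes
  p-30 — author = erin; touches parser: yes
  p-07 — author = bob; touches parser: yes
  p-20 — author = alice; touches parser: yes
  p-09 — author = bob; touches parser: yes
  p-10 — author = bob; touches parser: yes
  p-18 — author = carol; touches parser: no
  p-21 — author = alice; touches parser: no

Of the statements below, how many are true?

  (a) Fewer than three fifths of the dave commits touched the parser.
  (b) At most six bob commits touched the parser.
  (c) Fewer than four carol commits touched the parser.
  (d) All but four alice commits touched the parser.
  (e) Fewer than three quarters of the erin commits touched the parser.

(a) dave: |A| = 6, |A ∩ B| = 4; needs |A ∩ B| / |A| < 3/5 — false.
(b) bob: |A| = 7, |A ∩ B| = 6; needs |A ∩ B| ≤ 6 — true.
(c) carol: |A| = 7, |A ∩ B| = 3; needs |A ∩ B| < 4 — true.
(d) alice: |A| = 7, |A ∩ B| = 3; needs |A ∖ B| = 4 — true.
(e) erin: |A| = 5, |A ∩ B| = 3; needs |A ∩ B| / |A| < 3/4 — true.

4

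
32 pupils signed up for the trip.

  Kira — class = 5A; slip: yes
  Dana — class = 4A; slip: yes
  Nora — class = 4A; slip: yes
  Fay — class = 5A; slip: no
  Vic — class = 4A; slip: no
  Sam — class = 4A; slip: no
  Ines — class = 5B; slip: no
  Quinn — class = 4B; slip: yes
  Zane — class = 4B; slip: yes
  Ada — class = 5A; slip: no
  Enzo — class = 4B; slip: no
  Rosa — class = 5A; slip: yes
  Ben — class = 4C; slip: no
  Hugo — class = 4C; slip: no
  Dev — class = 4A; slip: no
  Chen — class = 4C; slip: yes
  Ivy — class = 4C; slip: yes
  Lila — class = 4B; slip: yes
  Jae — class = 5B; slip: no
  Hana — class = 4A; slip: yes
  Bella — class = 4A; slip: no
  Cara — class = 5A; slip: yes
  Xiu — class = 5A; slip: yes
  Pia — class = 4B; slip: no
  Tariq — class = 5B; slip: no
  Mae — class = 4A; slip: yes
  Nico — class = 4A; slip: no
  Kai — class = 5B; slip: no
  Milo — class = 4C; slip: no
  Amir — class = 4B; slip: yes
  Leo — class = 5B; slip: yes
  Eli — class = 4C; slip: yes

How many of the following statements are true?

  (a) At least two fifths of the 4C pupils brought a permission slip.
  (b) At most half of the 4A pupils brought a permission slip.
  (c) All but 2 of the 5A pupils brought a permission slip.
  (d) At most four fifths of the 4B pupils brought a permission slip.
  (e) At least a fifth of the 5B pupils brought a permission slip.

(a) 4C: |A| = 6, |A ∩ B| = 3; needs |A ∩ B| / |A| ≥ 2/5 — true.
(b) 4A: |A| = 9, |A ∩ B| = 4; needs |A ∩ B| ≤ |A ∖ B| — true.
(c) 5A: |A| = 6, |A ∩ B| = 4; needs |A ∖ B| = 2 — true.
(d) 4B: |A| = 6, |A ∩ B| = 4; needs |A ∩ B| / |A| ≤ 4/5 — true.
(e) 5B: |A| = 5, |A ∩ B| = 1; needs |A ∩ B| / |A| ≥ 1/5 — true.

5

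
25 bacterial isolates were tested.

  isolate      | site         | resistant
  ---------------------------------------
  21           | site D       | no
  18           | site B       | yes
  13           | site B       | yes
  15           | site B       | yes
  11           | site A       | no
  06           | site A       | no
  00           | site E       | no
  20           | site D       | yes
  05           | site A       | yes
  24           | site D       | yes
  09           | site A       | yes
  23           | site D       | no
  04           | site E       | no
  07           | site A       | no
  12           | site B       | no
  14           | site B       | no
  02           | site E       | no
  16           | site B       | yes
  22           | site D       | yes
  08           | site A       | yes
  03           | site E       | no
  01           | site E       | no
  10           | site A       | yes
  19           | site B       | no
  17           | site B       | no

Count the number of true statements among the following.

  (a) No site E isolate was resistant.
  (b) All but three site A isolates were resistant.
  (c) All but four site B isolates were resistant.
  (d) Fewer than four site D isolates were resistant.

(a) site E: |A| = 5, |A ∩ B| = 0; needs A ∩ B = ∅ (|A ∩ B| = 0) — true.
(b) site A: |A| = 7, |A ∩ B| = 4; needs |A ∖ B| = 3 — true.
(c) site B: |A| = 8, |A ∩ B| = 4; needs |A ∖ B| = 4 — true.
(d) site D: |A| = 5, |A ∩ B| = 3; needs |A ∩ B| < 4 — true.

4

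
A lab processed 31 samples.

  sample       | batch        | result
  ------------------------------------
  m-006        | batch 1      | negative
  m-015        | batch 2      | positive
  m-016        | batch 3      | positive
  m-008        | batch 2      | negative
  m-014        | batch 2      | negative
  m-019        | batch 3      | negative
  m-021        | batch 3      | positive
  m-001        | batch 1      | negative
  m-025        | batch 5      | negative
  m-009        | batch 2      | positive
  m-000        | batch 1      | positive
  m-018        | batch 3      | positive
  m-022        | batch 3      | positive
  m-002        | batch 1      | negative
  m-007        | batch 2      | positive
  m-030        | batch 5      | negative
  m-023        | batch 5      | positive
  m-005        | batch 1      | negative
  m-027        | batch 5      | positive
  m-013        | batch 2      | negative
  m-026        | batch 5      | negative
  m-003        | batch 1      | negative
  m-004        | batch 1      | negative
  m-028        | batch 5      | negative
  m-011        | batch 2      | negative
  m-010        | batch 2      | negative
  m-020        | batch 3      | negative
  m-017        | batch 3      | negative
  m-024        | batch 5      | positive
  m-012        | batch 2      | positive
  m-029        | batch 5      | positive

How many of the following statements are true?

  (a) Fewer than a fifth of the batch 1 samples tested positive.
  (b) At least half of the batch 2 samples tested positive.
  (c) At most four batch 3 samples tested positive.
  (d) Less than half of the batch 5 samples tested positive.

2

(a) batch 1: |A| = 7, |A ∩ B| = 1; needs |A ∩ B| / |A| < 1/5 — true.
(b) batch 2: |A| = 9, |A ∩ B| = 4; needs |A ∩ B| ≥ |A ∖ B| — false.
(c) batch 3: |A| = 7, |A ∩ B| = 4; needs |A ∩ B| ≤ 4 — true.
(d) batch 5: |A| = 8, |A ∩ B| = 4; needs |A ∩ B| < |A ∖ B| — false.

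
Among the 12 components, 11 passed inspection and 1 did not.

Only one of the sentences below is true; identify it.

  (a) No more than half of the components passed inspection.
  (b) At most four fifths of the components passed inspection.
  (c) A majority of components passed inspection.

(c)

|A| = 12, |A ∩ B| = 11, |A ∖ B| = 1.
(a) requires |A ∩ B| ≤ |A ∖ B|: false.
(b) requires |A ∩ B| / |A| ≤ 4/5: false.
(c) requires |A ∩ B| > |A ∖ B|: true.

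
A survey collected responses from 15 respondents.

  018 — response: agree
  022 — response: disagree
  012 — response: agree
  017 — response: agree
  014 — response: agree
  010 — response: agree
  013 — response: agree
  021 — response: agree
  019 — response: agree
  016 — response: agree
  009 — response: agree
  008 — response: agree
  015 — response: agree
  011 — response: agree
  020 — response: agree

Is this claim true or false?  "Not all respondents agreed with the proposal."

True

'Not all respondents agreed with the proposal' holds iff A ⊄ B (|A ∖ B| ≥ 1).
|A| = 15, |A ∩ B| = 14, |A ∖ B| = 1.
So the statement is true.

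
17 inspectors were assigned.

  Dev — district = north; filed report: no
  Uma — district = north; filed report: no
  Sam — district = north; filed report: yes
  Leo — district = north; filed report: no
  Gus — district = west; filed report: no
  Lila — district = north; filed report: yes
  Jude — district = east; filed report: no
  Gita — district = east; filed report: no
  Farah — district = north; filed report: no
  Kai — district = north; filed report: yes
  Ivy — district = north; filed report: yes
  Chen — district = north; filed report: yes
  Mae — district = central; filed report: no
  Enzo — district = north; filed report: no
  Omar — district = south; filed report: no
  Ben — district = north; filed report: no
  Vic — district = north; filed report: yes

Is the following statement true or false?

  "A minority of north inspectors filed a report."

False

The determiner here denotes the relation: |A ∩ B| < |A ∖ B|.
A (the restrictor) = {Dev, Uma, Sam, Leo, Lila, Farah, Kai, Ivy, Chen, Enzo, Ben, Vic}, |A| = 12.
A ∩ B = {Sam, Lila, Kai, Ivy, Chen, Vic}, so |A ∩ B| = 6.
A ∖ B = {Dev, Uma, Leo, Farah, Enzo, Ben}, so |A ∖ B| = 6.
6 = 6, so the statement is false.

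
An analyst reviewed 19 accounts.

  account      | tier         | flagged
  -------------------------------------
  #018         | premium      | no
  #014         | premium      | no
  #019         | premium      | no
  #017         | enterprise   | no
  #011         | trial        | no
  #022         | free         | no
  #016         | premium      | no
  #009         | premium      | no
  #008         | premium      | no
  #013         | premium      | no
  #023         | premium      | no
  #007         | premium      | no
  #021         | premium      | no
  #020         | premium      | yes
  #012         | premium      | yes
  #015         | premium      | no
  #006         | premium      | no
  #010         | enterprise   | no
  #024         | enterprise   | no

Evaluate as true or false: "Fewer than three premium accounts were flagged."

'Fewer than three premium accounts were flagged' holds iff |A ∩ B| < 3.
A (the restrictor) = {#018, #014, #019, #016, #009, #008, #013, #023, #007, #021, #020, #012, #015, #006}, |A| = 14.
A ∩ B = {#020, #012}, so |A ∩ B| = 2.
|A ∩ B| = 2, so the statement is true.

True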